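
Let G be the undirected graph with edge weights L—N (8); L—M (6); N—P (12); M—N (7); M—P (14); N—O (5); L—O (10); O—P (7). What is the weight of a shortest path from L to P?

Checking several routes:
L → M → P: 6 + 14 = 20
L → N → P: 8 + 12 = 20
L → O → P: 10 + 7 = 17
L → N → O → P: 8 + 5 + 7 = 20
Best route has total 17.

17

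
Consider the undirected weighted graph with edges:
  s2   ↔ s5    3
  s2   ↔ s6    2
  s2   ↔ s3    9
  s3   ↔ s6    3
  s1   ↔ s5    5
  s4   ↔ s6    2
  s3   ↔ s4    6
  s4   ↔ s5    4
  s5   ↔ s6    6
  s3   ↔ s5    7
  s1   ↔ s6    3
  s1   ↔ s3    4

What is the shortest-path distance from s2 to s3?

5

Some routes from s2 to s3:
s2 → s3: 9
s2 → s5 → s6 → s3: 3 + 6 + 3 = 12
s2 → s5 → s3: 3 + 7 = 10
s2 → s6 → s4 → s3: 2 + 2 + 6 = 10
s2 → s6 → s1 → s3: 2 + 3 + 4 = 9
s2 → s6 → s3: 2 + 3 = 5
The minimum is 5.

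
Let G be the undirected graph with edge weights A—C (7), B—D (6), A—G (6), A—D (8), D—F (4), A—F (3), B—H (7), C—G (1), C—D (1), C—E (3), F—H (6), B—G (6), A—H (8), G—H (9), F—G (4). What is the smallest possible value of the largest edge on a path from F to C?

Checking several routes:
F → G → C: max(4, 1) = 4
F → D → C: max(4, 1) = 4
F → A → G → C: max(3, 6, 1) = 6
Best route has worst link 4.

4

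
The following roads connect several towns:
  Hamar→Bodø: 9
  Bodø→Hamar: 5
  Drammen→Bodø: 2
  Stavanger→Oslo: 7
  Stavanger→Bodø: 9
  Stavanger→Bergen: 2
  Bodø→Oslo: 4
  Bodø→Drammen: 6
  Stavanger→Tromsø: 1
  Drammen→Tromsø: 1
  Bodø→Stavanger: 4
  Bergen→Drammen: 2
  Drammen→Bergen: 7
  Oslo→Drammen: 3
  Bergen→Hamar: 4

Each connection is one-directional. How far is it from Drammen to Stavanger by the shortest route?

6

Routes from Drammen to Stavanger:
Drammen → Bodø → Stavanger: 2 + 4 = 6
Drammen → Bergen → Hamar → Bodø → Stavanger: 7 + 4 + 9 + 4 = 24
Shortest: 6.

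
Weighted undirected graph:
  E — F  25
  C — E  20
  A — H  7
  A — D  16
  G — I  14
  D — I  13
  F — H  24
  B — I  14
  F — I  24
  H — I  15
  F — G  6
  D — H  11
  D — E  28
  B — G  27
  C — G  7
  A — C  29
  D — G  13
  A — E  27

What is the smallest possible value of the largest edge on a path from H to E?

A few of the H→E routes:
H - A - D - G - C - E: max(7, 16, 13, 7, 20) = 20
H - D - I - G - C - E: max(11, 13, 14, 7, 20) = 20
H - D - G - C - E: max(11, 13, 7, 20) = 20
H - A - D - I - G - C - E: max(7, 16, 13, 14, 7, 20) = 20
The minimum achievable maximum is 20.

20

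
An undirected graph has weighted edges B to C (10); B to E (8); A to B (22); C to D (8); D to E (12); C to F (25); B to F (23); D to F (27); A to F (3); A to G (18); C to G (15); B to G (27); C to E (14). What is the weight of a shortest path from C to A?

Some routes from C to A:
C - G - A: 15 + 18 = 33
C - B - F - A: 10 + 23 + 3 = 36
C - B - A: 10 + 22 = 32
C - F - A: 25 + 3 = 28
C - D - F - A: 8 + 27 + 3 = 38
Best route has total 28.

28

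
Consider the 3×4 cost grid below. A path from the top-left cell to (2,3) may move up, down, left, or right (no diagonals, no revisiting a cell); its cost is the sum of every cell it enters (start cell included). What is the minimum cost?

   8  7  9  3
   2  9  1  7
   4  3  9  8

34

Best path: r0c0 r1c0 r2c0 r2c1 r2c2 r2c3
Cost: 8 + 2 + 4 + 3 + 9 + 8 = 34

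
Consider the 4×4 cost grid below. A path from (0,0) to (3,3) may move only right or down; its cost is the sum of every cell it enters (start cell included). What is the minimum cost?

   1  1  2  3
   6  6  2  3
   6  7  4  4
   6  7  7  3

16

Cheapest: [0,0]→[0,1]→[0,2]→[1,2]→[1,3]→[2,3]→[3,3]
  1 + 1 + 2 + 2 + 3 + 4 + 3 = 16
(Top row then right column would cost 17.)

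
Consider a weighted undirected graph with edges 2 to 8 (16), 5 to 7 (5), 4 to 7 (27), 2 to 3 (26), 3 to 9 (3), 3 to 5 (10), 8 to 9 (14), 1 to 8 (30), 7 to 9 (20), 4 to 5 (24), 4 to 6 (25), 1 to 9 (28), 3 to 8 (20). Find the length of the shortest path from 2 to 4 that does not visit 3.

77

Paths from 2 to 4 avoiding 3:
2→8→9→7→4: 16 + 14 + 20 + 27 = 77
2→8→1→9→7→5→4: 16 + 30 + 28 + 20 + 5 + 24 = 123
2→8→9→7→5→4: 16 + 14 + 20 + 5 + 24 = 79
2→8→1→9→7→4: 16 + 30 + 28 + 20 + 27 = 121
The minimum is 77.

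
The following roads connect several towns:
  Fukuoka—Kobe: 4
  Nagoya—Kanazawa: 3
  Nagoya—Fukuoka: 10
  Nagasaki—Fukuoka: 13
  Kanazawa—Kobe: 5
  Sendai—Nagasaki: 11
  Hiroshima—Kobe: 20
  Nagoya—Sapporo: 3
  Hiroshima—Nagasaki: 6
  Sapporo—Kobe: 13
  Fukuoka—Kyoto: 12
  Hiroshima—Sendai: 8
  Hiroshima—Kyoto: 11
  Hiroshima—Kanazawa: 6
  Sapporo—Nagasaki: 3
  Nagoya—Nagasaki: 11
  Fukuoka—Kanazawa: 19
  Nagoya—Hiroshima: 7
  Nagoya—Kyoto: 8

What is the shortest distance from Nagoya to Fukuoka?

Some routes from Nagoya to Fukuoka:
Nagoya -> Hiroshima -> Kanazawa -> Kobe -> Fukuoka: 7 + 6 + 5 + 4 = 22
Nagoya -> Sapporo -> Kobe -> Fukuoka: 3 + 13 + 4 = 20
Nagoya -> Fukuoka: 10
Nagoya -> Sapporo -> Nagasaki -> Fukuoka: 3 + 3 + 13 = 19
Nagoya -> Kyoto -> Fukuoka: 8 + 12 = 20
Nagoya -> Kanazawa -> Kobe -> Fukuoka: 3 + 5 + 4 = 12
Shortest: 10.

10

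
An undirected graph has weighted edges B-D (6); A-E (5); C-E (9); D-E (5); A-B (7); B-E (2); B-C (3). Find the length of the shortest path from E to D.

Routes from E to D:
E -> C -> B -> D: 9 + 3 + 6 = 18
E -> D: 5
E -> A -> B -> D: 5 + 7 + 6 = 18
E -> B -> D: 2 + 6 = 8
The minimum is 5.

5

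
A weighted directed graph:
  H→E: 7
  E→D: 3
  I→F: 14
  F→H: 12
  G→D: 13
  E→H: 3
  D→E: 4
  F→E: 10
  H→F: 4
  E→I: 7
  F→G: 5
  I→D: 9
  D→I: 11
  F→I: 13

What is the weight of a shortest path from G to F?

Paths from G to F:
G - D - E - H - F: 13 + 4 + 3 + 4 = 24
G - D - E - I - F: 13 + 4 + 7 + 14 = 38
G - D - I - F: 13 + 11 + 14 = 38
The minimum is 24.

24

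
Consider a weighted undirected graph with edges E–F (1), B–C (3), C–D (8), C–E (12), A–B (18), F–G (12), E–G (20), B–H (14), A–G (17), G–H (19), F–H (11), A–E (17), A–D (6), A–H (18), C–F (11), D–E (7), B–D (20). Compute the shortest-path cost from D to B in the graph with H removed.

11

Checking several routes:
D -> C -> B: 8 + 3 = 11
D -> B: 20
D -> A -> B: 6 + 18 = 24
D -> E -> C -> B: 7 + 12 + 3 = 22
D -> E -> F -> C -> B: 7 + 1 + 11 + 3 = 22
Best route has total 11.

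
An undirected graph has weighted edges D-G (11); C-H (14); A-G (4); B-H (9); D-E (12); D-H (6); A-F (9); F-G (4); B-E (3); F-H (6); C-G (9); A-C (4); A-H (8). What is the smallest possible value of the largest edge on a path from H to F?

6

Some routes from H to F:
H-A-G-F: max(8, 4, 4) = 8
H-A-C-G-F: max(8, 4, 9, 4) = 9
H-D-G-C-A-F: max(6, 11, 9, 4, 9) = 11
H-A-F: max(8, 9) = 9
H-F: max(6) = 6
Smallest bottleneck: 6.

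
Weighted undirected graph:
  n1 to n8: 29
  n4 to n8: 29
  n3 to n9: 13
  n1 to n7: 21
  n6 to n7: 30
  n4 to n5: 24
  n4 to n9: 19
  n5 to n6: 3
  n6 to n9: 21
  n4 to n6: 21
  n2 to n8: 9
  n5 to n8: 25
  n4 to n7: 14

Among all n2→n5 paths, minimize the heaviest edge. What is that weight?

Comparing a few candidate routes:
n2-n8-n1-n7-n4-n5: max(9, 29, 21, 14, 24) = 29
n2-n8-n1-n7-n4-n6-n5: max(9, 29, 21, 14, 21, 3) = 29
n2-n8-n5: max(9, 25) = 25
n2-n8-n1-n7-n4-n9-n6-n5: max(9, 29, 21, 14, 19, 21, 3) = 29
Smallest bottleneck: 25.

25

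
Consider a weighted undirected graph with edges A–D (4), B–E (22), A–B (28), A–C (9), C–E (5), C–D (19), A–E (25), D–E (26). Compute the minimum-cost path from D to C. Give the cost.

13

Some routes from D to C:
D -> E -> C: 26 + 5 = 31
D -> A -> C: 4 + 9 = 13
D -> A -> E -> C: 4 + 25 + 5 = 34
D -> C: 19
D -> A -> B -> E -> C: 4 + 28 + 22 + 5 = 59
The minimum is 13.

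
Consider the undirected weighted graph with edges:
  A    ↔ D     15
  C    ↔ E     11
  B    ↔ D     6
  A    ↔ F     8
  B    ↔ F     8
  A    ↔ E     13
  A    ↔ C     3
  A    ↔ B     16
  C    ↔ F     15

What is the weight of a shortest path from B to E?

29

A few of the B→E routes:
B-F-A-C-E: 8 + 8 + 3 + 11 = 30
B-A-C-E: 16 + 3 + 11 = 30
B-A-E: 16 + 13 = 29
B-F-A-E: 8 + 8 + 13 = 29
Shortest: 29.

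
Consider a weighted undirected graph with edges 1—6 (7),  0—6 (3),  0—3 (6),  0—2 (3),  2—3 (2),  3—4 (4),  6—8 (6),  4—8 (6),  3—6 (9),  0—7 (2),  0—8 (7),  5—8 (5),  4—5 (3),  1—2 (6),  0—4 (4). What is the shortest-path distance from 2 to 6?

6

Checking several routes:
2 -> 0 -> 6: 3 + 3 = 6
2 -> 3 -> 0 -> 6: 2 + 6 + 3 = 11
2 -> 3 -> 6: 2 + 9 = 11
Shortest: 6.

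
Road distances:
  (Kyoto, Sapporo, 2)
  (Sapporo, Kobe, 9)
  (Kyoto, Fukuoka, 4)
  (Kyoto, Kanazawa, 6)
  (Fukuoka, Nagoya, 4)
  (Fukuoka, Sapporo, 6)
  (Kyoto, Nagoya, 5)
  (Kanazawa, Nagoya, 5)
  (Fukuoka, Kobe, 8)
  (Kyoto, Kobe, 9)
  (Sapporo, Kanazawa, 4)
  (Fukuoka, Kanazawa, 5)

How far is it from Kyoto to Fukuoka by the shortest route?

A few of the Kyoto→Fukuoka routes:
Kyoto → Sapporo → Fukuoka: 2 + 6 = 8
Kyoto → Nagoya → Fukuoka: 5 + 4 = 9
Kyoto → Fukuoka: 4
Best route has total 4.

4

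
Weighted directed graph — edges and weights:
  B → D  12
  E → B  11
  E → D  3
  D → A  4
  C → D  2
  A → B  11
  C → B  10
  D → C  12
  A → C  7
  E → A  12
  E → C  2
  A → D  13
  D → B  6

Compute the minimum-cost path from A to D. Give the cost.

Some routes from A to D:
A -> B -> D: 11 + 12 = 23
A -> D: 13
A -> C -> D: 7 + 2 = 9
Best route has total 9.

9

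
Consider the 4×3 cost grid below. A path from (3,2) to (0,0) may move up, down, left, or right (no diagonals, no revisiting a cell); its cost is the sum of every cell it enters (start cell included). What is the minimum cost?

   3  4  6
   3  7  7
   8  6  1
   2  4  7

Best path: [3,2] → [2,2] → [2,1] → [1,1] → [1,0] → [0,0]
Cost: 7 + 1 + 6 + 7 + 3 + 3 = 27

27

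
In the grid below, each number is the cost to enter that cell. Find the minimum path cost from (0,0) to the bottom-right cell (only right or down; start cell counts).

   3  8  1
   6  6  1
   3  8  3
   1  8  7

23

One optimal route is (0,0) → (0,1) → (0,2) → (1,2) → (2,2) → (3,2).
Its cost is 3 + 8 + 1 + 1 + 3 + 7 = 23.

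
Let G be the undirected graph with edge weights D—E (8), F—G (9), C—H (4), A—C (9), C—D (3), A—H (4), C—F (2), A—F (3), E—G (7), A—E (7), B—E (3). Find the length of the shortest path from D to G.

14

Checking several routes:
D-E-G: 8 + 7 = 15
D-C-F-A-E-G: 3 + 2 + 3 + 7 + 7 = 22
D-C-F-G: 3 + 2 + 9 = 14
Shortest: 14.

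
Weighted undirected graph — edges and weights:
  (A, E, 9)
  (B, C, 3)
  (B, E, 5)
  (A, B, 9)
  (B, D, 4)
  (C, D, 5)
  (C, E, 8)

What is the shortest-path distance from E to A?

Routes from E to A:
E -> B -> A: 5 + 9 = 14
E -> C -> B -> A: 8 + 3 + 9 = 20
E -> A: 9
E -> C -> D -> B -> A: 8 + 5 + 4 + 9 = 26
Shortest: 9.

9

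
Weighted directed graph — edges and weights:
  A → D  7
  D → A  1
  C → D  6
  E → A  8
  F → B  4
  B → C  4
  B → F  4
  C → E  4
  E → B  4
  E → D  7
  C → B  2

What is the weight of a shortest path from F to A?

15

Paths from F to A:
F -> B -> C -> D -> A: 4 + 4 + 6 + 1 = 15
F -> B -> C -> E -> D -> A: 4 + 4 + 4 + 7 + 1 = 20
F -> B -> C -> E -> A: 4 + 4 + 4 + 8 = 20
Best route has total 15.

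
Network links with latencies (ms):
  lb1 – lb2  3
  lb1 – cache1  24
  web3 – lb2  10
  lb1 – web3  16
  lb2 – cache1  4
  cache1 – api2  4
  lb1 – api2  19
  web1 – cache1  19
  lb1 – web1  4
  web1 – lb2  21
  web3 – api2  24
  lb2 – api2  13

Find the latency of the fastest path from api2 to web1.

A few of the api2→web1 routes:
api2 → cache1 → web1: 4 + 19 = 23
api2 → cache1 → lb2 → lb1 → web1: 4 + 4 + 3 + 4 = 15
api2 → lb2 → lb1 → web1: 13 + 3 + 4 = 20
api2 → lb1 → web1: 19 + 4 = 23
api2 → cache1 → lb2 → web1: 4 + 4 + 21 = 29
Shortest: 15 ms.

15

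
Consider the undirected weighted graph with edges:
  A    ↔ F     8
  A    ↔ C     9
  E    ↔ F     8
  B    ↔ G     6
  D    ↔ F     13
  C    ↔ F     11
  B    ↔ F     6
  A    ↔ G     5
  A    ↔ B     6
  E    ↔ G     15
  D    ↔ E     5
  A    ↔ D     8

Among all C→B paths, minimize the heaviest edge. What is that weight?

Comparing a few candidate routes:
C→A→G→B: max(9, 5, 6) = 9
C→A→B: max(9, 6) = 9
C→F→A→B: max(11, 8, 6) = 11
C→A→D→E→F→B: max(9, 8, 5, 8, 6) = 9
C→A→F→B: max(9, 8, 6) = 9
C→F→A→G→B: max(11, 8, 5, 6) = 11
Smallest bottleneck: 9.

9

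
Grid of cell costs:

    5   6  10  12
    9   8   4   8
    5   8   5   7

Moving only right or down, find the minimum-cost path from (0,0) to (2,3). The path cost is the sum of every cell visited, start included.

Path [0,0] -> [0,1] -> [1,1] -> [1,2] -> [2,2] -> [2,3]: 5 + 6 + 8 + 4 + 5 + 7 = 35.

35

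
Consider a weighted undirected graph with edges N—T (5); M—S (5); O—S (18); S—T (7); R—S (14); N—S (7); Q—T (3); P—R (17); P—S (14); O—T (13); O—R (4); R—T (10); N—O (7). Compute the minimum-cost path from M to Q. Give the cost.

15

Checking several routes:
M → S → N → T → Q: 5 + 7 + 5 + 3 = 20
M → S → R → T → Q: 5 + 14 + 10 + 3 = 32
M → S → T → Q: 5 + 7 + 3 = 15
The minimum is 15.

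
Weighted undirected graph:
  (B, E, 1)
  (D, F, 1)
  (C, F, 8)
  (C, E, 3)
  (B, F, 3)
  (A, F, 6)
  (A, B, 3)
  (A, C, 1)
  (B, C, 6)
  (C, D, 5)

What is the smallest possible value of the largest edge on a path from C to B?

Checking several routes:
C-A-B: max(1, 3) = 3
C-A-F-B: max(1, 6, 3) = 6
C-B: max(6) = 6
C-D-F-B: max(5, 1, 3) = 5
C-E-B: max(3, 1) = 3
Best route has worst link 3.

3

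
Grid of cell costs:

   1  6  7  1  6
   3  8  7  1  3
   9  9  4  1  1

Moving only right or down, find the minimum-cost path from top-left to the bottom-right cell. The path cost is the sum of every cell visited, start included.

18

Take (0,0) (0,1) (0,2) (0,3) (1,3) (2,3) (2,4) for a total of 1 + 6 + 7 + 1 + 1 + 1 + 1 = 18.
(Top row then right column would cost 25.)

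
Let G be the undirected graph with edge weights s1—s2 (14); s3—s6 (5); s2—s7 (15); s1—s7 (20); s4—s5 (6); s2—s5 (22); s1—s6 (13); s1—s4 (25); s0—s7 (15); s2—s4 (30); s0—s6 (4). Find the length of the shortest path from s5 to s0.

48

A few of the s5→s0 routes:
s5-s2-s1-s6-s0: 22 + 14 + 13 + 4 = 53
s5-s2-s7-s0: 22 + 15 + 15 = 52
s5-s4-s2-s7-s0: 6 + 30 + 15 + 15 = 66
s5-s4-s2-s1-s6-s0: 6 + 30 + 14 + 13 + 4 = 67
s5-s4-s1-s6-s0: 6 + 25 + 13 + 4 = 48
s5-s4-s1-s7-s0: 6 + 25 + 20 + 15 = 66
Shortest: 48.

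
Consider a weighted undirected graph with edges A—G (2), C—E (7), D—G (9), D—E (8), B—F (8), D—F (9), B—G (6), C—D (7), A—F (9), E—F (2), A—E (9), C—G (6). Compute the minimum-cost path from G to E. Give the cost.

Some routes from G to E:
G - A - F - E: 2 + 9 + 2 = 13
G - A - E: 2 + 9 = 11
G - C - E: 6 + 7 = 13
The minimum is 11.

11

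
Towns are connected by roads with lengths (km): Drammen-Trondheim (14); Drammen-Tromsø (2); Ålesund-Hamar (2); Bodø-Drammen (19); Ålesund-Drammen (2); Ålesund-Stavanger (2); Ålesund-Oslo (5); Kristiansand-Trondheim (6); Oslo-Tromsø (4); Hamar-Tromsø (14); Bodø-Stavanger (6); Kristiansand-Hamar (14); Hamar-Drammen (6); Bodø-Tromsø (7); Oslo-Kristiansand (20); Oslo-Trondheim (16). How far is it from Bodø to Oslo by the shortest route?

11

Comparing a few candidate routes:
Bodø → Tromsø → Drammen → Ålesund → Oslo: 7 + 2 + 2 + 5 = 16
Bodø → Stavanger → Ålesund → Drammen → Tromsø → Oslo: 6 + 2 + 2 + 2 + 4 = 16
Bodø → Tromsø → Oslo: 7 + 4 = 11
Bodø → Stavanger → Ålesund → Oslo: 6 + 2 + 5 = 13
Shortest: 11 km.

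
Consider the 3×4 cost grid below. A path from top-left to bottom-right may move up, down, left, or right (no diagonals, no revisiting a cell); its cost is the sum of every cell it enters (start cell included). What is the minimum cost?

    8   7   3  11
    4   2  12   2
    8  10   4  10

One optimal route is r0c0→r1c0→r1c1→r1c2→r1c3→r2c3.
Its cost is 8 + 4 + 2 + 12 + 2 + 10 = 38.

38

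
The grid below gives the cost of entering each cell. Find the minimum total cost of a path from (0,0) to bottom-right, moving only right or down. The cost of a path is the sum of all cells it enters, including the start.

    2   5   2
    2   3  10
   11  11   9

26

Path [0,0] -> [1,0] -> [1,1] -> [1,2] -> [2,2]: 2 + 2 + 3 + 10 + 9 = 26.
For comparison, the top-then-right route costs 28.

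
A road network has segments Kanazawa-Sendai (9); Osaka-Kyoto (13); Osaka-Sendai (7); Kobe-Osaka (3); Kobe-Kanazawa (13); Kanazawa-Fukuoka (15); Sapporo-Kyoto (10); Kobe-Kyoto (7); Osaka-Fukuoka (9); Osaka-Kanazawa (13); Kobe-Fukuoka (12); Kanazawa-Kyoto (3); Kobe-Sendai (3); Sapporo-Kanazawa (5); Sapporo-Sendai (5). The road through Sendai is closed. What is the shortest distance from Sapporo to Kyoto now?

8

Some routes from Sapporo to Kyoto avoiding Sendai:
Sapporo-Kyoto: 10
Sapporo-Kanazawa-Osaka-Kobe-Kyoto: 5 + 13 + 3 + 7 = 28
Sapporo-Kanazawa-Kyoto: 5 + 3 = 8
Sapporo-Kanazawa-Osaka-Kyoto: 5 + 13 + 13 = 31
Sapporo-Kanazawa-Kobe-Kyoto: 5 + 13 + 7 = 25
Best route has total 8.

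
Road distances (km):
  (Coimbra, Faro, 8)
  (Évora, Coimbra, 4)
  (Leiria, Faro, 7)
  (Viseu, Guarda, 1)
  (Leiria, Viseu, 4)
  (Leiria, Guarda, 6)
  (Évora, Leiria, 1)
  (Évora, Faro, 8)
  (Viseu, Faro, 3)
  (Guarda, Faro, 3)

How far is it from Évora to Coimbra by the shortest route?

Some routes from Évora to Coimbra:
Évora→Coimbra: 4
Évora→Leiria→Viseu→Faro→Coimbra: 1 + 4 + 3 + 8 = 16
Évora→Leiria→Viseu→Guarda→Faro→Coimbra: 1 + 4 + 1 + 3 + 8 = 17
Évora→Leiria→Faro→Coimbra: 1 + 7 + 8 = 16
Évora→Leiria→Guarda→Faro→Coimbra: 1 + 6 + 3 + 8 = 18
Évora→Faro→Coimbra: 8 + 8 = 16
The minimum is 4 km.

4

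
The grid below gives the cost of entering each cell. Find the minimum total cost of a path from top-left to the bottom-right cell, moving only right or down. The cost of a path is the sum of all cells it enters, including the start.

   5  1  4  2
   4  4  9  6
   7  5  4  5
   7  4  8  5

28

One optimal route is r0c0 → r0c1 → r0c2 → r0c3 → r1c3 → r2c3 → r3c3.
Its cost is 5 + 1 + 4 + 2 + 6 + 5 + 5 = 28.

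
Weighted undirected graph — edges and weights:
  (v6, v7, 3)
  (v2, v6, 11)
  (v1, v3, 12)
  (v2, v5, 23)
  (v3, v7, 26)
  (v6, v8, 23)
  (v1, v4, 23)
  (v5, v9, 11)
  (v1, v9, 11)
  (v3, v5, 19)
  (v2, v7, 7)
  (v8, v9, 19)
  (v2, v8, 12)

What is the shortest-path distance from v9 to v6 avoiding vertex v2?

Paths from v9 to v6 avoiding v2:
v9 -> v8 -> v6: 19 + 23 = 42
v9 -> v1 -> v3 -> v7 -> v6: 11 + 12 + 26 + 3 = 52
v9 -> v5 -> v3 -> v7 -> v6: 11 + 19 + 26 + 3 = 59
The minimum is 42.

42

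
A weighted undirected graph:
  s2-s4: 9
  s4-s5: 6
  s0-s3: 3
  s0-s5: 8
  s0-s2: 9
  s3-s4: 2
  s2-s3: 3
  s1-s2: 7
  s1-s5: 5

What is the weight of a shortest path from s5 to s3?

Checking several routes:
s5→s4→s3: 6 + 2 = 8
s5→s1→s2→s3: 5 + 7 + 3 = 15
s5→s4→s2→s3: 6 + 9 + 3 = 18
s5→s0→s3: 8 + 3 = 11
Shortest: 8.

8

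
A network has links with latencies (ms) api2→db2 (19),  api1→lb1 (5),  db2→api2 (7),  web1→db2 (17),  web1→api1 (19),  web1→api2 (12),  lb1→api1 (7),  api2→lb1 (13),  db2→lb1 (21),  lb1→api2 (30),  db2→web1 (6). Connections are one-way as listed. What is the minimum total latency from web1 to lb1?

Comparing a few candidate routes:
web1-db2-api2-lb1: 17 + 7 + 13 = 37
web1-api1-lb1: 19 + 5 = 24
web1-db2-lb1: 17 + 21 = 38
web1-api2-lb1: 12 + 13 = 25
The minimum is 24 ms.

24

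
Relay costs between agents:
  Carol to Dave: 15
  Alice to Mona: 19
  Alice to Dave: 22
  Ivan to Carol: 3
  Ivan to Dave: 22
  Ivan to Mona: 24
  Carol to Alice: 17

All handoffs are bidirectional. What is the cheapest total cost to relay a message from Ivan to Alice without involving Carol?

Paths from Ivan to Alice avoiding Carol:
Ivan-Mona-Alice: 24 + 19 = 43
Ivan-Dave-Alice: 22 + 22 = 44
Best route has total 43.

43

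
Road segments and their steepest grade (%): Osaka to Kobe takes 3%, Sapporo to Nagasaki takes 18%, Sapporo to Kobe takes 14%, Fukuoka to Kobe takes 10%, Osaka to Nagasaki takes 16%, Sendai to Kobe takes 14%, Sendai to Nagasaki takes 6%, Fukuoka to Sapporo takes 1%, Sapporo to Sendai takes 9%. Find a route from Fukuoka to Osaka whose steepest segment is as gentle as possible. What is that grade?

A few of the Fukuoka→Osaka routes:
Fukuoka-Sapporo-Sendai-Kobe-Osaka: max(1, 9, 14, 3) = 14
Fukuoka-Kobe-Osaka: max(10, 3) = 10
Fukuoka-Sapporo-Kobe-Osaka: max(1, 14, 3) = 14
Fukuoka-Sapporo-Sendai-Nagasaki-Osaka: max(1, 9, 6, 16) = 16
Best route has worst link 10%.

10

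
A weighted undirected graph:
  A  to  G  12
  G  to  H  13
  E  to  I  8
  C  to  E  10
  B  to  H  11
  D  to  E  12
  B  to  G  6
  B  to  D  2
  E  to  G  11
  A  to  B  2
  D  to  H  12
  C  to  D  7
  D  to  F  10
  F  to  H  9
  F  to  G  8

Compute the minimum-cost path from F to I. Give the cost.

27

A few of the F→I routes:
F → G → E → I: 8 + 11 + 8 = 27
F → D → E → I: 10 + 12 + 8 = 30
F → D → C → E → I: 10 + 7 + 10 + 8 = 35
The minimum is 27.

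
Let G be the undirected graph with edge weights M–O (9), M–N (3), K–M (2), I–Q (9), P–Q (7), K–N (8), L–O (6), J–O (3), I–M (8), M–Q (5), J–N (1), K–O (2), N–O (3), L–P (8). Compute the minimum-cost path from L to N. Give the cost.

Checking several routes:
L → O → N: 6 + 3 = 9
L → O → K → N: 6 + 2 + 8 = 16
L → O → K → M → N: 6 + 2 + 2 + 3 = 13
L → O → J → N: 6 + 3 + 1 = 10
The minimum is 9.

9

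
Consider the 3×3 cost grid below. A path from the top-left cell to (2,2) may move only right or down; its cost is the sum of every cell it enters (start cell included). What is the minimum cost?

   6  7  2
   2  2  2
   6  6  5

Path [0,0] [1,0] [1,1] [1,2] [2,2]: 6 + 2 + 2 + 2 + 5 = 17.
For comparison, the top-then-right route costs 22.

17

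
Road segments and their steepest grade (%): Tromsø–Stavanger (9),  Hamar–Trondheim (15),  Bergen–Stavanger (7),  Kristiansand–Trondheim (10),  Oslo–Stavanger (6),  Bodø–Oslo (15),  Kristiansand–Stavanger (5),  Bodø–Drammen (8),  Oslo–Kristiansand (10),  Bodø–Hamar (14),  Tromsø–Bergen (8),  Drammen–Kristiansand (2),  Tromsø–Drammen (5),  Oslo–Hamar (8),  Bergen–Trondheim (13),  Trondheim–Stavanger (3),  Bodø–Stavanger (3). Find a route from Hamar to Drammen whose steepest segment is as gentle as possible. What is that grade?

A few of the Hamar→Drammen routes:
Hamar→Oslo→Kristiansand→Stavanger→Tromsø→Drammen: max(8, 10, 5, 9, 5) = 10
Hamar→Oslo→Stavanger→Bodø→Drammen: max(8, 6, 3, 8) = 8
Hamar→Oslo→Stavanger→Bergen→Tromsø→Drammen: max(8, 6, 7, 8, 5) = 8
Hamar→Oslo→Stavanger→Tromsø→Drammen: max(8, 6, 9, 5) = 9
Hamar→Oslo→Stavanger→Kristiansand→Drammen: max(8, 6, 5, 2) = 8
Hamar→Oslo→Kristiansand→Stavanger→Bergen→Tromsø→Drammen: max(8, 10, 5, 7, 8, 5) = 10
Best route has worst link 8%.

8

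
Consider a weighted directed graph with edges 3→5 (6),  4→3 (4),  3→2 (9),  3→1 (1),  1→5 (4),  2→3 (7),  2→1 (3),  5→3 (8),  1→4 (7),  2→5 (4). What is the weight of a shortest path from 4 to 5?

9

Paths from 4 to 5:
4 - 3 - 5: 4 + 6 = 10
4 - 3 - 2 - 5: 4 + 9 + 4 = 17
4 - 3 - 1 - 5: 4 + 1 + 4 = 9
4 - 3 - 2 - 1 - 5: 4 + 9 + 3 + 4 = 20
Shortest: 9.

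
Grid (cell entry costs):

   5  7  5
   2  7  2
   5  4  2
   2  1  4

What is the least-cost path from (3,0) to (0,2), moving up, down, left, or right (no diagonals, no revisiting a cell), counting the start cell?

Take r3c0 → r3c1 → r2c1 → r2c2 → r1c2 → r0c2 for a total of 2 + 1 + 4 + 2 + 2 + 5 = 16.

16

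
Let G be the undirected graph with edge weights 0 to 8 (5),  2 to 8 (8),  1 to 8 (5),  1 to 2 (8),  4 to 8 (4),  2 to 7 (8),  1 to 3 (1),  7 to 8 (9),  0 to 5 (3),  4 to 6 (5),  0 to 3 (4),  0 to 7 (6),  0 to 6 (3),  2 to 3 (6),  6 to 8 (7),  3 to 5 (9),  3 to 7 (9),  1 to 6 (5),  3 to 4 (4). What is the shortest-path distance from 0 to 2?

A few of the 0→2 routes:
0 → 8 → 2: 5 + 8 = 13
0 → 3 → 2: 4 + 6 = 10
0 → 3 → 1 → 2: 4 + 1 + 8 = 13
0 → 7 → 2: 6 + 8 = 14
The minimum is 10.

10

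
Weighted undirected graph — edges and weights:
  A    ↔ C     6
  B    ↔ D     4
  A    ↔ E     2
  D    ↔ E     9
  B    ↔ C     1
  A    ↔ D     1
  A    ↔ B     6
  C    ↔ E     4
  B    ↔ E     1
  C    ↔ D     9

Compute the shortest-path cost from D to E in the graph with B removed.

Some routes from D to E avoiding B:
D→A→C→E: 1 + 6 + 4 = 11
D→A→E: 1 + 2 = 3
D→C→E: 9 + 4 = 13
D→E: 9
The minimum is 3.

3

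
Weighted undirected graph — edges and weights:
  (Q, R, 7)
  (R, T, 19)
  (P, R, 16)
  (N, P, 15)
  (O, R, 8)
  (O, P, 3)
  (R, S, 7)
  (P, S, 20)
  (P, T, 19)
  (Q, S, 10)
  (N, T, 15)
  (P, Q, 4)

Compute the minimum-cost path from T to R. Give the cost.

19

Comparing a few candidate routes:
T - P - O - R: 19 + 3 + 8 = 30
T - P - Q - R: 19 + 4 + 7 = 30
T - P - R: 19 + 16 = 35
T - R: 19
T - P - Q - S - R: 19 + 4 + 10 + 7 = 40
Best route has total 19.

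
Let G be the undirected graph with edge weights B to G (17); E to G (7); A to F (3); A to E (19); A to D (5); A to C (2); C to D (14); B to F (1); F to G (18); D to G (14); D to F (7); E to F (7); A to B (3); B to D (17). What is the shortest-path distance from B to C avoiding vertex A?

22

A few of the B→C routes:
B-F-D-C: 1 + 7 + 14 = 22
B-F-E-G-D-C: 1 + 7 + 7 + 14 + 14 = 43
B-F-G-D-C: 1 + 18 + 14 + 14 = 47
B-G-E-F-D-C: 17 + 7 + 7 + 7 + 14 = 52
B-G-D-C: 17 + 14 + 14 = 45
B-D-C: 17 + 14 = 31
Best route has total 22.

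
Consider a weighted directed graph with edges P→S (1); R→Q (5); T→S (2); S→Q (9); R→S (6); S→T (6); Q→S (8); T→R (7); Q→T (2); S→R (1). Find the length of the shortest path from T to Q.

Comparing a few candidate routes:
T→S→Q: 2 + 9 = 11
T→R→Q: 7 + 5 = 12
T→S→R→Q: 2 + 1 + 5 = 8
Shortest: 8.

8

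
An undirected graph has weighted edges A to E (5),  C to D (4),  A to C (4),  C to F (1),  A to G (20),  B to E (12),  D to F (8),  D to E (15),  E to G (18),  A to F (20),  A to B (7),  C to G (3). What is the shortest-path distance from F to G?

4

Checking several routes:
F -> C -> A -> E -> G: 1 + 4 + 5 + 18 = 28
F -> A -> C -> G: 20 + 4 + 3 = 27
F -> C -> G: 1 + 3 = 4
F -> D -> C -> G: 8 + 4 + 3 = 15
F -> D -> E -> A -> C -> G: 8 + 15 + 5 + 4 + 3 = 35
F -> C -> A -> G: 1 + 4 + 20 = 25
The minimum is 4.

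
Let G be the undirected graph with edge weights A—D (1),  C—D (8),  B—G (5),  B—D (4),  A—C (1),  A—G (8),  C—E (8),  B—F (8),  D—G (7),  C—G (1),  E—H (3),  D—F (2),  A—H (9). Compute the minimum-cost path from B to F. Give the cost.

6

Some routes from B to F:
B → G → A → D → F: 5 + 8 + 1 + 2 = 16
B → G → C → D → F: 5 + 1 + 8 + 2 = 16
B → D → F: 4 + 2 = 6
B → F: 8
B → G → D → F: 5 + 7 + 2 = 14
B → G → C → A → D → F: 5 + 1 + 1 + 1 + 2 = 10
The minimum is 6.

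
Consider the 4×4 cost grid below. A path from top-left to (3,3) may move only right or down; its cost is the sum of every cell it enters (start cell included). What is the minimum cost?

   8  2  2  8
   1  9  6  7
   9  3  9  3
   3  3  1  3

28

Best path: [0,0]→[1,0]→[1,1]→[2,1]→[3,1]→[3,2]→[3,3]
Cost: 8 + 1 + 9 + 3 + 3 + 1 + 3 = 28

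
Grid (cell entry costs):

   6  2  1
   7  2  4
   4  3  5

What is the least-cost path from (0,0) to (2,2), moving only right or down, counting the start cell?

18

Best path: (0,0) -> (0,1) -> (0,2) -> (1,2) -> (2,2)
Cost: 6 + 2 + 1 + 4 + 5 = 18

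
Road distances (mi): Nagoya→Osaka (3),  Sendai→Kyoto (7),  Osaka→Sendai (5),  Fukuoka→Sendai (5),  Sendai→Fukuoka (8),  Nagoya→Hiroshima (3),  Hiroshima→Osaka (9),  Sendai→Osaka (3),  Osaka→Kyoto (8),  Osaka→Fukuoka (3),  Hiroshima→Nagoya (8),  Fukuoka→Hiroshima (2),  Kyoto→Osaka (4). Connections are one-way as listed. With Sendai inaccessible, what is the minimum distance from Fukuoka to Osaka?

11

Routes from Fukuoka to Osaka avoiding Sendai:
Fukuoka → Hiroshima → Nagoya → Osaka: 2 + 8 + 3 = 13
Fukuoka → Hiroshima → Osaka: 2 + 9 = 11
Shortest: 11 mi.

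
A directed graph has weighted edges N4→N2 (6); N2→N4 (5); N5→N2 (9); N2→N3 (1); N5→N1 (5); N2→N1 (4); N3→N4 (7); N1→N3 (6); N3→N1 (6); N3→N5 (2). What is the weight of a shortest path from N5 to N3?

10

Candidate routes:
N5 -> N1 -> N3: 5 + 6 = 11
N5 -> N2 -> N1 -> N3: 9 + 4 + 6 = 19
N5 -> N2 -> N3: 9 + 1 = 10
Shortest: 10.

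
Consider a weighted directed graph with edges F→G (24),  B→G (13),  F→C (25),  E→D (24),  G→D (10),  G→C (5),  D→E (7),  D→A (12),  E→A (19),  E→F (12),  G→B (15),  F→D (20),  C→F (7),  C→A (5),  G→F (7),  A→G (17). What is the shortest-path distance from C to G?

Routes from C to G:
C→F→D→A→G: 7 + 20 + 12 + 17 = 56
C→F→G: 7 + 24 = 31
C→A→G: 5 + 17 = 22
C→F→D→E→A→G: 7 + 20 + 7 + 19 + 17 = 70
Best route has total 22.

22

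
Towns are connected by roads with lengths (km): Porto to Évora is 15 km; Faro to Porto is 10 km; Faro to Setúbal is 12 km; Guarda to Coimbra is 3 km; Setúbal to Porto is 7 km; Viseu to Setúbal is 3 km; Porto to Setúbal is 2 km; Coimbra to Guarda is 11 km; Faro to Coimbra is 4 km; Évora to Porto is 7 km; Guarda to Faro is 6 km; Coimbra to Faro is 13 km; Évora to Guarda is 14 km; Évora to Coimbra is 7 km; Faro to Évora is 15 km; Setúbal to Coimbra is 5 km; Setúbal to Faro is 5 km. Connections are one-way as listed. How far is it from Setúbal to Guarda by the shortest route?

Checking several routes:
Setúbal→Faro→Coimbra→Guarda: 5 + 4 + 11 = 20
Setúbal→Faro→Évora→Guarda: 5 + 15 + 14 = 34
Setúbal→Coimbra→Guarda: 5 + 11 = 16
Best route has total 16 km.

16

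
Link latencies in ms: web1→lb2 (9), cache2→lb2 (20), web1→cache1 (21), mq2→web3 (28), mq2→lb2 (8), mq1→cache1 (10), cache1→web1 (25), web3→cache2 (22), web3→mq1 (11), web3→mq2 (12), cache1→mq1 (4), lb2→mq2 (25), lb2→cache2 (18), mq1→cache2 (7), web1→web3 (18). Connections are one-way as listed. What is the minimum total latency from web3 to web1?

46

Routes from web3 to web1:
web3→mq1→cache1→web1: 11 + 10 + 25 = 46
Best route has total 46 ms.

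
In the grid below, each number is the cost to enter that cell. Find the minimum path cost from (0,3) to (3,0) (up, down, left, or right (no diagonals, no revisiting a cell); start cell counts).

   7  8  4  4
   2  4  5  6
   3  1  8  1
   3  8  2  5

Take [0,3] [0,2] [1,2] [1,1] [2,1] [2,0] [3,0] for a total of 4 + 4 + 5 + 4 + 1 + 3 + 3 = 24.

24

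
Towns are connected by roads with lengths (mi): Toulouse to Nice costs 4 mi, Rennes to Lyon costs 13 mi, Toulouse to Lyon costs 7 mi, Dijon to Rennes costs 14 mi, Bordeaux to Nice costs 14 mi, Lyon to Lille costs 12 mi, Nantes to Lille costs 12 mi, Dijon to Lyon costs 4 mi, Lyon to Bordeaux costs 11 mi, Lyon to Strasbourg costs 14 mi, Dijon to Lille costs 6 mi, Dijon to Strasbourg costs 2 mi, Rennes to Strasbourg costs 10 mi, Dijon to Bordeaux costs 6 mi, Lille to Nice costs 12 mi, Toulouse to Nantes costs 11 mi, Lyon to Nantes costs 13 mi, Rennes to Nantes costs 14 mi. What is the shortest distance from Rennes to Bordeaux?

18

A few of the Rennes→Bordeaux routes:
Rennes → Dijon → Bordeaux: 14 + 6 = 20
Rennes → Strasbourg → Dijon → Bordeaux: 10 + 2 + 6 = 18
Rennes → Lyon → Dijon → Bordeaux: 13 + 4 + 6 = 23
Rennes → Lyon → Bordeaux: 13 + 11 = 24
Best route has total 18 mi.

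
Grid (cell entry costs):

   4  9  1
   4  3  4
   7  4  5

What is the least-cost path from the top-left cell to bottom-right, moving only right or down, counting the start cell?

Best path: r0c0 r1c0 r1c1 r1c2 r2c2
Cost: 4 + 4 + 3 + 4 + 5 = 20
For comparison, the top-then-right route costs 23.

20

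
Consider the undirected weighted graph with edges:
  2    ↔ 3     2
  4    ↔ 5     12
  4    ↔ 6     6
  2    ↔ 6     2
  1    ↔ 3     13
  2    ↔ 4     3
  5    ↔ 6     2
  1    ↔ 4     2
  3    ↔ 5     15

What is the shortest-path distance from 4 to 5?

Comparing a few candidate routes:
4 -> 2 -> 3 -> 5: 3 + 2 + 15 = 20
4 -> 5: 12
4 -> 1 -> 3 -> 2 -> 6 -> 5: 2 + 13 + 2 + 2 + 2 = 21
4 -> 2 -> 6 -> 5: 3 + 2 + 2 = 7
4 -> 6 -> 5: 6 + 2 = 8
Shortest: 7.

7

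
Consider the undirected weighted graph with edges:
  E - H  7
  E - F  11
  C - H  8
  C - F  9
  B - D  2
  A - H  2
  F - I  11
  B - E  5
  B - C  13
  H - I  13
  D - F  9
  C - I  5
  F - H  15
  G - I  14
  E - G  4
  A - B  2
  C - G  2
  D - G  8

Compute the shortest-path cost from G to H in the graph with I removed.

Checking several routes:
G→E→B→A→H: 4 + 5 + 2 + 2 = 13
G→E→H: 4 + 7 = 11
G→C→H: 2 + 8 = 10
G→D→B→A→H: 8 + 2 + 2 + 2 = 14
Best route has total 10.

10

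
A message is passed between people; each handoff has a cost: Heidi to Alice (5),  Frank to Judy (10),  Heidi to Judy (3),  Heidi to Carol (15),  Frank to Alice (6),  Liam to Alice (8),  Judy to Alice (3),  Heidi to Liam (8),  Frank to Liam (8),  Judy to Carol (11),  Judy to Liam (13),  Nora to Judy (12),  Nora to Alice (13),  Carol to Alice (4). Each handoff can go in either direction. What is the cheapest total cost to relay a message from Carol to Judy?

7

Checking several routes:
Carol→Judy: 11
Carol→Alice→Heidi→Judy: 4 + 5 + 3 = 12
Carol→Alice→Judy: 4 + 3 = 7
Carol→Heidi→Judy: 15 + 3 = 18
Carol→Alice→Frank→Judy: 4 + 6 + 10 = 20
Best route has total 7.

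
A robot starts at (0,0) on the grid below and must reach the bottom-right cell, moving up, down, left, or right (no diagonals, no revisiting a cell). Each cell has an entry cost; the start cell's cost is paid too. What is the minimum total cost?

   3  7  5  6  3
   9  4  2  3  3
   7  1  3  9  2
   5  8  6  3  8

32

Take r0c0 -> r0c1 -> r1c1 -> r1c2 -> r1c3 -> r1c4 -> r2c4 -> r3c4 for a total of 3 + 7 + 4 + 2 + 3 + 3 + 2 + 8 = 32.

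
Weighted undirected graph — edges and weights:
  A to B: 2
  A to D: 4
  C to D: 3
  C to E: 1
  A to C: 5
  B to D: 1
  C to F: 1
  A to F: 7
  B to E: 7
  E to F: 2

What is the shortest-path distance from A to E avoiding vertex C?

9

Routes from A to E avoiding C:
A→B→E: 2 + 7 = 9
A→D→B→E: 4 + 1 + 7 = 12
A→F→E: 7 + 2 = 9
The minimum is 9.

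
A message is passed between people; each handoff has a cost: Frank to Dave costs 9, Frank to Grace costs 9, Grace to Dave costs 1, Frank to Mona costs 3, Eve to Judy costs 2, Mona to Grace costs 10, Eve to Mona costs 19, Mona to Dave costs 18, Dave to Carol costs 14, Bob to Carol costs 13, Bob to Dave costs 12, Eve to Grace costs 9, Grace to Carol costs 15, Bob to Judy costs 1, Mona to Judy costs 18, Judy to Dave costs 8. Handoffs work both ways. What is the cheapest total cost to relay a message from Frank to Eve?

18

Checking several routes:
Frank-Grace-Eve: 9 + 9 = 18
Frank-Grace-Dave-Judy-Eve: 9 + 1 + 8 + 2 = 20
Frank-Dave-Judy-Eve: 9 + 8 + 2 = 19
Frank-Dave-Grace-Eve: 9 + 1 + 9 = 19
Shortest: 18.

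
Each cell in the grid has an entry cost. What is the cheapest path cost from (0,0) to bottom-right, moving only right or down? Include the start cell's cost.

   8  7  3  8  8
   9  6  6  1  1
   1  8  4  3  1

Cheapest: r0c0 r0c1 r0c2 r1c2 r1c3 r1c4 r2c4
  8 + 7 + 3 + 6 + 1 + 1 + 1 = 27
(Top row then right column would cost 36.)

27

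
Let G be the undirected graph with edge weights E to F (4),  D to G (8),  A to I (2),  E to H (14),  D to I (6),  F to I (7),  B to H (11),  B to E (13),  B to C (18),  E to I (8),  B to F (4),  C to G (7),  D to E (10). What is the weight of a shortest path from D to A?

8

Some routes from D to A:
D→I→A: 6 + 2 = 8
D→E→B→F→I→A: 10 + 13 + 4 + 7 + 2 = 36
D→E→H→B→F→I→A: 10 + 14 + 11 + 4 + 7 + 2 = 48
D→G→C→B→F→I→A: 8 + 7 + 18 + 4 + 7 + 2 = 46
D→E→I→A: 10 + 8 + 2 = 20
D→E→F→I→A: 10 + 4 + 7 + 2 = 23
Shortest: 8.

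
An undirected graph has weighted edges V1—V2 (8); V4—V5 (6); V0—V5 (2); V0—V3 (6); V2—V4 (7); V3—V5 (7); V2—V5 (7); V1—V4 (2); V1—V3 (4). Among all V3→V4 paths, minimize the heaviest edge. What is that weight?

Comparing a few candidate routes:
V3-V0-V5-V2-V4: max(6, 2, 7, 7) = 7
V3-V1-V4: max(4, 2) = 4
V3-V5-V4: max(7, 6) = 7
V3-V0-V5-V4: max(6, 2, 6) = 6
Smallest bottleneck: 4.

4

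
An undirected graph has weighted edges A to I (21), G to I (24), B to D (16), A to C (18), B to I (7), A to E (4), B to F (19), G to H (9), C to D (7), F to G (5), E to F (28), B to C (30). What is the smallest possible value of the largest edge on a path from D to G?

A few of the D→G routes:
D → C → A → I → B → F → G: max(7, 18, 21, 7, 19, 5) = 21
D → B → F → G: max(16, 19, 5) = 19
D → C → A → I → G: max(7, 18, 21, 24) = 24
D → B → I → G: max(16, 7, 24) = 24
D → B → F → E → A → I → G: max(16, 19, 28, 4, 21, 24) = 28
Best route has worst link 19.

19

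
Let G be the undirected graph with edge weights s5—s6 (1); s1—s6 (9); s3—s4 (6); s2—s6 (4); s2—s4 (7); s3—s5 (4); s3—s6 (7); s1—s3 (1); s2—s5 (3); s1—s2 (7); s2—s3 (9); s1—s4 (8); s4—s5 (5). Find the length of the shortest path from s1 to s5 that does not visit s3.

Some routes from s1 to s5 avoiding s3:
s1 -> s6 -> s5: 9 + 1 = 10
s1 -> s6 -> s2 -> s5: 9 + 4 + 3 = 16
s1 -> s2 -> s6 -> s5: 7 + 4 + 1 = 12
s1 -> s2 -> s5: 7 + 3 = 10
s1 -> s4 -> s5: 8 + 5 = 13
The minimum is 10.

10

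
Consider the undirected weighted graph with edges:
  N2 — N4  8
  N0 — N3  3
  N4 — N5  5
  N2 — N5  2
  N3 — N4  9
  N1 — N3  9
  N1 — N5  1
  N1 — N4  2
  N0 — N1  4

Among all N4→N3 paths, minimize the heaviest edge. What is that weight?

4

Some routes from N4 to N3:
N4-N5-N1-N0-N3: max(5, 1, 4, 3) = 5
N4-N3: max(9) = 9
N4-N1-N0-N3: max(2, 4, 3) = 4
N4-N2-N5-N1-N0-N3: max(8, 2, 1, 4, 3) = 8
N4-N5-N1-N3: max(5, 1, 9) = 9
N4-N2-N5-N1-N3: max(8, 2, 1, 9) = 9
Best route has worst link 4.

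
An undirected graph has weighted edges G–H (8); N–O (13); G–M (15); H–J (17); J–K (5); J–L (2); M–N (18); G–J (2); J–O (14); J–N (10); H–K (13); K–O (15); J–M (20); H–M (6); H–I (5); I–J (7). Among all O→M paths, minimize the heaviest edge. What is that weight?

13

A few of the O→M routes:
O → J → I → H → M: max(14, 7, 5, 6) = 14
O → N → J → K → H → M: max(13, 10, 5, 13, 6) = 13
O → N → J → G → H → M: max(13, 10, 2, 8, 6) = 13
O → N → J → I → H → M: max(13, 10, 7, 5, 6) = 13
O → J → G → H → M: max(14, 2, 8, 6) = 14
The minimum achievable maximum is 13.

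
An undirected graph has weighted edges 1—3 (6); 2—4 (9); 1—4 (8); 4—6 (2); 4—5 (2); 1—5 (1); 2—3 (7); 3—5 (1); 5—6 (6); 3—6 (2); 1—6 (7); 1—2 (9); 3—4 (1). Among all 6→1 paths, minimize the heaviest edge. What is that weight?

2

A few of the 6→1 routes:
6-4-3-5-1: max(2, 1, 1, 1) = 2
6-4-5-3-1: max(2, 2, 1, 6) = 6
6-4-5-1: max(2, 2, 1) = 2
6-3-4-5-1: max(2, 1, 2, 1) = 2
6-3-5-1: max(2, 1, 1) = 2
Best route has worst link 2.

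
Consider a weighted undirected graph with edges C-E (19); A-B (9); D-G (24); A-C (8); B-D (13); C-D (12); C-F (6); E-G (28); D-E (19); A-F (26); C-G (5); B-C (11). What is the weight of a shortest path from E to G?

Comparing a few candidate routes:
E - G: 28
E - C - G: 19 + 5 = 24
E - D - B - C - G: 19 + 13 + 11 + 5 = 48
E - D - G: 19 + 24 = 43
E - D - C - G: 19 + 12 + 5 = 36
E - D - B - A - C - G: 19 + 13 + 9 + 8 + 5 = 54
Best route has total 24.

24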